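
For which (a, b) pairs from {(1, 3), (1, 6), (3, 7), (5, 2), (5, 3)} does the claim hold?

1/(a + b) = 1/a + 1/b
Testing each pair:
(1, 3): LHS = 1/4, RHS = 4/3 → fails
(1, 6): LHS = 1/7, RHS = 7/6 → fails
(3, 7): LHS = 1/10, RHS = 10/21 → fails
(5, 2): LHS = 1/7, RHS = 7/10 → fails
(5, 3): LHS = 1/8, RHS = 8/15 → fails

No pair satisfies the claim.

Answer: None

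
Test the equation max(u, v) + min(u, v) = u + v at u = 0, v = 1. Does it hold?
Substituting u = 0, v = 1:

LHS = max(0, 1) + min(0, 1) = 1
RHS = 0 + 1 = 1

LHS = RHS, so the equation holds at this point.

Answer: Holds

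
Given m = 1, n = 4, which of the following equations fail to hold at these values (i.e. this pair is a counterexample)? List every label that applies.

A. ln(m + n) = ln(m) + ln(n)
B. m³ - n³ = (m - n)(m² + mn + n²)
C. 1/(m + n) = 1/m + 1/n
Evaluating each claim at the given values:
A. LHS = ln(5) ≈ 1.609, RHS = ln(4) ≈ 1.386 → fails here (LHS ≠ RHS)
B. LHS = -63, RHS = -63 → holds here (LHS = RHS)
C. LHS = 1/5, RHS = 5/4 → fails here (LHS ≠ RHS)

Answer: A, C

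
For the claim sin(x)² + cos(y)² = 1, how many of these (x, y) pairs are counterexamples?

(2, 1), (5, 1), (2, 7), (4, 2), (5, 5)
4

Testing each pair:
(2, 1): LHS = cos(1)² + sin(2)² ≈ 1.119, RHS = 1 → counterexample
(5, 1): LHS = cos(1)² + sin(5)² ≈ 1.211, RHS = 1 → counterexample
(2, 7): LHS = cos(7)² + sin(2)² ≈ 1.395, RHS = 1 → counterexample
(4, 2): LHS = cos(2)² + sin(4)² ≈ 0.7459, RHS = 1 → counterexample
(5, 5): LHS = cos(5)² + sin(5)² = 1, RHS = 1 → satisfies claim

That makes 4 counterexamples.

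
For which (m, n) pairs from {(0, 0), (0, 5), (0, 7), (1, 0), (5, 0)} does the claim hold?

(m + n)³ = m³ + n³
Testing each pair:
(0, 0): LHS = 0, RHS = 0 → holds
(0, 5): LHS = 125, RHS = 125 → holds
(0, 7): LHS = 343, RHS = 343 → holds
(1, 0): LHS = 1, RHS = 1 → holds
(5, 0): LHS = 125, RHS = 125 → holds

Every pair satisfies the claim.

Answer: All pairs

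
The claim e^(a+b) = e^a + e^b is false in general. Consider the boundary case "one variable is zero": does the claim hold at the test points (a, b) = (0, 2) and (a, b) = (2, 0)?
No, fails at both test points

At (0, 2): LHS = e^2 ≈ 7.389 ≠ RHS = 1 + e^2 ≈ 8.389
At (2, 0): LHS = e^2 ≈ 7.389 ≠ RHS = 1 + e^2 ≈ 8.389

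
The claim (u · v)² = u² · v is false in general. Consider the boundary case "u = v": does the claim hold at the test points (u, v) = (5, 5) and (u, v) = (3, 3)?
No, fails at both test points

At (5, 5): LHS = 625 ≠ RHS = 125
At (3, 3): LHS = 81 ≠ RHS = 27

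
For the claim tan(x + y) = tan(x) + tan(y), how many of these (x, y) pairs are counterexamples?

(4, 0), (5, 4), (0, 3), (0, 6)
Testing each pair:
(4, 0): LHS = tan(4) ≈ 1.158, RHS = tan(4) ≈ 1.158 → satisfies claim
(5, 4): LHS = tan(9) ≈ -0.4523, RHS = tan(5) + tan(4) ≈ -2.223 → counterexample
(0, 3): LHS = tan(3) ≈ -0.1425, RHS = tan(3) ≈ -0.1425 → satisfies claim
(0, 6): LHS = tan(6) ≈ -0.291, RHS = tan(6) ≈ -0.291 → satisfies claim

That makes 1 counterexample.

Answer: 1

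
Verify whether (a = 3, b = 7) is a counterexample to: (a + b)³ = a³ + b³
Substituting a = 3, b = 7:
LHS = (3 + 7)³ = 1000
RHS = 3³ + 7³ = 370

Since LHS ≠ RHS, this pair disproves the claim.

Answer: Yes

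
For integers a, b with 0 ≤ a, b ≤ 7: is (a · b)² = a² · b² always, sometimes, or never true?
Always true

The identity holds for every pair in the range. For instance at (a, b) = (2, 7): both sides equal 196.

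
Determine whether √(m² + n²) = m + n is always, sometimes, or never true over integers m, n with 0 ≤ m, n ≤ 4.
Sometimes true

It holds at (m, n) = (3, 0) (both sides equal 3), but fails at (m, n) = (1, 4) (LHS = √(17) ≈ 4.123, RHS = 5).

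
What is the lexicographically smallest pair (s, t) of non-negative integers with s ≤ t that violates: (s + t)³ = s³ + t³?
(s, t) = (1, 1)

Substituting (1, 1) into the claim:
LHS = (1 + 1)³ = 8
RHS = 1³ + 1³ = 2

Since LHS ≠ RHS, this pair disproves the claim, and no lexicographically smaller pair (s ≤ t, non-negative integers) does.

For instance (3, 6) is also a counterexample (LHS = 729, RHS = 243), but it's lexicographically larger.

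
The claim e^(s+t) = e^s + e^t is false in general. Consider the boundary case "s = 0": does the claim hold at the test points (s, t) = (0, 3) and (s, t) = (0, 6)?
No, fails at both test points

At (0, 3): LHS = e^3 ≈ 20.09 ≠ RHS = 1 + e^3 ≈ 21.09
At (0, 6): LHS = e^6 ≈ 403.4 ≠ RHS = 1 + e^6 ≈ 404.4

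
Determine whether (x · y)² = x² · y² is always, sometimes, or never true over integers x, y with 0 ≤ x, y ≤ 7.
Always true

The identity holds for every pair in the range. For instance at (x, y) = (6, 6): both sides equal 1296.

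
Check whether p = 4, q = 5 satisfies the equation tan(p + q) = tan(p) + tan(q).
Fails

Substituting p = 4, q = 5:

LHS = tan(4 + 5) = tan(9) ≈ -0.4523
RHS = tan(4) + tan(5) ≈ -2.223

LHS ≠ RHS, so the equation does not hold at this point.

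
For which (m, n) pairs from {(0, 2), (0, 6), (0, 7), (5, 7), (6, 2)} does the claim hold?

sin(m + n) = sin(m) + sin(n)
(0, 2), (0, 6), (0, 7)

Testing each pair:
(0, 2): LHS = sin(2) ≈ 0.9093, RHS = sin(2) ≈ 0.9093 → holds
(0, 6): LHS = sin(6) ≈ -0.2794, RHS = sin(6) ≈ -0.2794 → holds
(0, 7): LHS = sin(7) ≈ 0.657, RHS = sin(7) ≈ 0.657 → holds
(5, 7): LHS = sin(12) ≈ -0.5366, RHS = sin(5) + sin(7) ≈ -0.3019 → fails
(6, 2): LHS = sin(8) ≈ 0.9894, RHS = sin(6) + sin(2) ≈ 0.6299 → fails

3 of 5 pairs satisfy the claim.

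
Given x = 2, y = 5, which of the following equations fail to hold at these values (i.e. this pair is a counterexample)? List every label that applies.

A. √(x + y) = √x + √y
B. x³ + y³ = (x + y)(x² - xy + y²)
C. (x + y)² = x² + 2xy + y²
Evaluating each claim at the given values:
A. LHS = √(7) ≈ 2.646, RHS = √(2) + √(5) ≈ 3.65 → fails here (LHS ≠ RHS)
B. LHS = 133, RHS = 133 → holds here (LHS = RHS)
C. LHS = 49, RHS = 49 → holds here (LHS = RHS)

Answer: A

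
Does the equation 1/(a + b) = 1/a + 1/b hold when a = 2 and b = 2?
Fails

Substituting a = 2, b = 2:

LHS = 1/(2 + 2) = 1/4
RHS = 1/2 + 1/2 = 1

LHS ≠ RHS, so the equation does not hold at this point.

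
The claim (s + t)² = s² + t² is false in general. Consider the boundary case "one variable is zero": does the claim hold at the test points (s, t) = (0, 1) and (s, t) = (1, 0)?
Yes, holds at both test points

At (0, 1): LHS = 1, RHS = 1 → equal
At (1, 0): LHS = 1, RHS = 1 → equal

So the claim does hold at both of these boundary points, even though it is not an identity.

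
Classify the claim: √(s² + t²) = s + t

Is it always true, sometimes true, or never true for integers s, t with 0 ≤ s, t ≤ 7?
It holds at (s, t) = (6, 0) (both sides equal 6), but fails at (s, t) = (2, 7) (LHS = √(53) ≈ 7.28, RHS = 9).

Answer: Sometimes true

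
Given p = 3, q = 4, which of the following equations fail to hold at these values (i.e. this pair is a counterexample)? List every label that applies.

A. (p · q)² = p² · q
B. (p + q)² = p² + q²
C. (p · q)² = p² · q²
A, B

Evaluating each claim at the given values:
A. LHS = 144, RHS = 36 → fails here (LHS ≠ RHS)
B. LHS = 49, RHS = 25 → fails here (LHS ≠ RHS)
C. LHS = 144, RHS = 144 → holds here (LHS = RHS)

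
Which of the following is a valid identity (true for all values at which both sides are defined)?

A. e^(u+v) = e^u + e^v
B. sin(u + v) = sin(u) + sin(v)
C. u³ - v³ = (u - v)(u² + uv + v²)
A: fails at (4, 4) — LHS = e^8 ≈ 2981, RHS = 2·e^4 ≈ 109.2.
B: fails at (6, 7) — LHS = sin(13) ≈ 0.4202, RHS = sin(6) + sin(7) ≈ 0.3776.
C: holds — e.g. at (6, 7), both sides equal -127.

Answer: C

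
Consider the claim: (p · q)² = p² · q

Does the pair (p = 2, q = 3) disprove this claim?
Substituting p = 2, q = 3:
LHS = (2 · 3)² = 36
RHS = 2² · 3 = 12

Since LHS ≠ RHS, this pair disproves the claim.

Answer: Yes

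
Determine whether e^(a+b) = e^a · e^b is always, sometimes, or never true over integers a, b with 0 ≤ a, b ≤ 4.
The identity holds for every pair in the range. For instance at (a, b) = (4, 2): both sides equal e^6 ≈ 403.4.

Answer: Always true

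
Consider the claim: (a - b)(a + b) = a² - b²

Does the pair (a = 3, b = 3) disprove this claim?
Substituting a = 3, b = 3:
LHS = (3 - 3)(3 + 3) = 0
RHS = 3² - 3² = 0

The sides agree, so this pair does not disprove the claim.

Answer: No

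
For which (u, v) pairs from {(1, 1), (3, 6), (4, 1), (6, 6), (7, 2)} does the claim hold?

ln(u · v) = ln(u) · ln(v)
(1, 1)

Testing each pair:
(1, 1): LHS = 0, RHS = 0 → holds
(3, 6): LHS = ln(18) ≈ 2.89, RHS = ln(3)·ln(6) ≈ 1.968 → fails
(4, 1): LHS = ln(4) ≈ 1.386, RHS = 0 → fails
(6, 6): LHS = ln(36) ≈ 3.584, RHS = ln(6)² ≈ 3.21 → fails
(7, 2): LHS = ln(14) ≈ 2.639, RHS = ln(2)·ln(7) ≈ 1.349 → fails

1 of 5 pairs satisfies the claim.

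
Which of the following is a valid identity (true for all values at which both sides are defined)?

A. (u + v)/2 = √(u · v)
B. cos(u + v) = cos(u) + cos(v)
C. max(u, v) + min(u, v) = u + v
A: fails at (1, 2) — LHS = 3/2, RHS = √(2) ≈ 1.414.
B: fails at (3, 3) — LHS = cos(6) ≈ 0.9602, RHS = 2·cos(3) ≈ -1.98.
C: holds — e.g. at (2, 3), both sides equal 5.

Answer: C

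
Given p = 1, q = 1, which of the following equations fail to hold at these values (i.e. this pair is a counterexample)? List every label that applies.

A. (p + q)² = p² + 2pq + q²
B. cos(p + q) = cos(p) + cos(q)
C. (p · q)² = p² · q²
B

Evaluating each claim at the given values:
A. LHS = 4, RHS = 4 → holds here (LHS = RHS)
B. LHS = cos(2) ≈ -0.4161, RHS = 2·cos(1) ≈ 1.081 → fails here (LHS ≠ RHS)
C. LHS = 1, RHS = 1 → holds here (LHS = RHS)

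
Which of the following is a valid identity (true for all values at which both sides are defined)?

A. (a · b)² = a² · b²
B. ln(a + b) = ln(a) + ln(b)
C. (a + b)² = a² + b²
A: holds — e.g. at (3, 5), both sides equal 225.
B: fails at (1, 5) — LHS = ln(6) ≈ 1.792, RHS = ln(5) ≈ 1.609.
C: fails at (2, 4) — LHS = 36, RHS = 20.

Answer: A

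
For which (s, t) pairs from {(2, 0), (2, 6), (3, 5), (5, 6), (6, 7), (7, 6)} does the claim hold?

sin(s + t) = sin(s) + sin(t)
(2, 0)

Testing each pair:
(2, 0): LHS = sin(2) ≈ 0.9093, RHS = sin(2) ≈ 0.9093 → holds
(2, 6): LHS = sin(8) ≈ 0.9894, RHS = sin(6) + sin(2) ≈ 0.6299 → fails
(3, 5): LHS = sin(8) ≈ 0.9894, RHS = sin(5) + sin(3) ≈ -0.8178 → fails
(5, 6): LHS = sin(11) ≈ -1, RHS = sin(5) + sin(6) ≈ -1.238 → fails
(6, 7): LHS = sin(13) ≈ 0.4202, RHS = sin(6) + sin(7) ≈ 0.3776 → fails
(7, 6): LHS = sin(13) ≈ 0.4202, RHS = sin(6) + sin(7) ≈ 0.3776 → fails

1 of 6 pairs satisfies the claim.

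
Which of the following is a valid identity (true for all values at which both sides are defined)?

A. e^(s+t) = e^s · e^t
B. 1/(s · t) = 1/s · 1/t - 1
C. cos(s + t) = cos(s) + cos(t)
A: holds — e.g. at (2, 5), both sides equal e^7 ≈ 1097.
B: fails at (4, 6) — LHS = 1/24, RHS = -23/24.
C: fails at (2, 2) — LHS = cos(4) ≈ -0.6536, RHS = 2·cos(2) ≈ -0.8323.

Answer: A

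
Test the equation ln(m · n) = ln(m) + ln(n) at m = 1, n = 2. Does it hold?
Holds

Substituting m = 1, n = 2:

LHS = ln(1 · 2) = ln(2) ≈ 0.6931
RHS = ln(1) + ln(2) = ln(2) ≈ 0.6931

LHS = RHS, so the equation holds at this point.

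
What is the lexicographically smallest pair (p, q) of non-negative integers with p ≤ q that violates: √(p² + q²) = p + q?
At (0, 0): both sides equal 0, so it holds there.
At (0, 4): both sides equal 4, so it holds there.

Substituting (1, 1) into the claim:
LHS = √(1² + 1²) = √(2) ≈ 1.414
RHS = 1 + 1 = 2

Since LHS ≠ RHS, this pair disproves the claim, and no lexicographically smaller pair (p ≤ q, non-negative integers) does.

For instance (2, 3) is also a counterexample (LHS = √(13) ≈ 3.606, RHS = 5), but it's lexicographically larger.

Answer: (p, q) = (1, 1)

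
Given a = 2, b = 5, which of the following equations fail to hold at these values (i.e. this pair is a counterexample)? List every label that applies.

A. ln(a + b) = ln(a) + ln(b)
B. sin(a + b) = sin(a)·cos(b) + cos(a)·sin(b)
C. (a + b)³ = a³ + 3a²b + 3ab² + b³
Evaluating each claim at the given values:
A. LHS = ln(7) ≈ 1.946, RHS = ln(2) + ln(5) ≈ 2.303 → fails here (LHS ≠ RHS)
B. LHS = sin(7) ≈ 0.657, RHS = sin(2)·cos(5) + sin(5)·cos(2) ≈ 0.657 → holds here (LHS = RHS)
C. LHS = 343, RHS = 343 → holds here (LHS = RHS)

Answer: A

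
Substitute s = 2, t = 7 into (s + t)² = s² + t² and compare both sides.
LHS = (2 + 7)² = 81
RHS = 2² + 7² = 53

LHS ≠ RHS, so the equation does not hold here.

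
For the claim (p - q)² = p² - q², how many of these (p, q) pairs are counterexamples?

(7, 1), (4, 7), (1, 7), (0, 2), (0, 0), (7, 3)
Testing each pair:
(7, 1): LHS = 36, RHS = 48 → counterexample
(4, 7): LHS = 9, RHS = -33 → counterexample
(1, 7): LHS = 36, RHS = -48 → counterexample
(0, 2): LHS = 4, RHS = -4 → counterexample
(0, 0): LHS = 0, RHS = 0 → satisfies claim
(7, 3): LHS = 16, RHS = 40 → counterexample

That makes 5 counterexamples.

Answer: 5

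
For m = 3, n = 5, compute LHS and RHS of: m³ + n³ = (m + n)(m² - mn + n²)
LHS = 3³ + 5³ = 152
RHS = (3 + 5)(3² - 3·5 + 5²) = 152

LHS = RHS: the two sides agree.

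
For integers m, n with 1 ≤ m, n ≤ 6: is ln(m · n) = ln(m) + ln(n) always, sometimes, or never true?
The identity holds for every pair in the range. For instance at (m, n) = (5, 2): both sides equal ln(10) ≈ 2.303.

Answer: Always true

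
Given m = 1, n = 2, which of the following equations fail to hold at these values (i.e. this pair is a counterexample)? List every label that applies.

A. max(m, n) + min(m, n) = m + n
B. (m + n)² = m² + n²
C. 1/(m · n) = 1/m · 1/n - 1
B, C

Evaluating each claim at the given values:
A. LHS = 3, RHS = 3 → holds here (LHS = RHS)
B. LHS = 9, RHS = 5 → fails here (LHS ≠ RHS)
C. LHS = 1/2, RHS = -1/2 → fails here (LHS ≠ RHS)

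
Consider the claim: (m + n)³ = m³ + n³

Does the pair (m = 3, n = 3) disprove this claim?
Yes

Substituting m = 3, n = 3:
LHS = (3 + 3)³ = 216
RHS = 3³ + 3³ = 54

Since LHS ≠ RHS, this pair disproves the claim.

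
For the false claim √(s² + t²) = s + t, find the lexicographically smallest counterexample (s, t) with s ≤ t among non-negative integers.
(s, t) = (1, 1)

At (0, 1): both sides equal 1, so it holds there.

Substituting (1, 1) into the claim:
LHS = √(1² + 1²) = √(2) ≈ 1.414
RHS = 1 + 1 = 2

Since LHS ≠ RHS, this pair disproves the claim, and no lexicographically smaller pair (s ≤ t, non-negative integers) does.

For instance (2, 7) is also a counterexample (LHS = √(53) ≈ 7.28, RHS = 9), but it's lexicographically larger.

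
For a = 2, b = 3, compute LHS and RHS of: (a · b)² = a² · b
LHS = (2 · 3)² = 36
RHS = 2² · 3 = 12

LHS ≠ RHS, so the equation does not hold here.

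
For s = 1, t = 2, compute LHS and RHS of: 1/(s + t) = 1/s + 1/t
LHS = 1/(1 + 2) = 1/3
RHS = 1/1 + 1/2 = 3/2

LHS ≠ RHS, so the equation does not hold here.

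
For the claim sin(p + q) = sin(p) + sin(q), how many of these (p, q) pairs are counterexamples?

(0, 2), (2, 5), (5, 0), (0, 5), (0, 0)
1

Testing each pair:
(0, 2): LHS = sin(2) ≈ 0.9093, RHS = sin(2) ≈ 0.9093 → satisfies claim
(2, 5): LHS = sin(7) ≈ 0.657, RHS = sin(5) + sin(2) ≈ -0.04963 → counterexample
(5, 0): LHS = sin(5) ≈ -0.9589, RHS = sin(5) ≈ -0.9589 → satisfies claim
(0, 5): LHS = sin(5) ≈ -0.9589, RHS = sin(5) ≈ -0.9589 → satisfies claim
(0, 0): LHS = 0, RHS = 0 → satisfies claim

That makes 1 counterexample.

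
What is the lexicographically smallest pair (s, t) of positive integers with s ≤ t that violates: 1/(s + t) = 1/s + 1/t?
Substituting (1, 1) into the claim:
LHS = 1/(1 + 1) = 1/2
RHS = 1/1 + 1/1 = 2

Since LHS ≠ RHS, this pair disproves the claim, and no lexicographically smaller pair (s ≤ t, positive integers) does.

For instance (2, 2) is also a counterexample (LHS = 1/4, RHS = 1), but it's lexicographically larger.

Answer: (s, t) = (1, 1)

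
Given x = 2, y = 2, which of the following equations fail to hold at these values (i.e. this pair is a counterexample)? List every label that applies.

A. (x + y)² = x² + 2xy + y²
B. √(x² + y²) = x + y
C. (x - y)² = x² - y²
Evaluating each claim at the given values:
A. LHS = 16, RHS = 16 → holds here (LHS = RHS)
B. LHS = 2·√(2) ≈ 2.828, RHS = 4 → fails here (LHS ≠ RHS)
C. LHS = 0, RHS = 0 → holds here (LHS = RHS)

Answer: B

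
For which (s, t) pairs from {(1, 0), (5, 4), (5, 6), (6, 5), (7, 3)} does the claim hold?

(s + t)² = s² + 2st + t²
All pairs

Testing each pair:
(1, 0): LHS = 1, RHS = 1 → holds
(5, 4): LHS = 81, RHS = 81 → holds
(5, 6): LHS = 121, RHS = 121 → holds
(6, 5): LHS = 121, RHS = 121 → holds
(7, 3): LHS = 100, RHS = 100 → holds

Every pair satisfies the claim.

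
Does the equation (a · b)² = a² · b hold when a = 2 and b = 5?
Substituting a = 2, b = 5:

LHS = (2 · 5)² = 100
RHS = 2² · 5 = 20

LHS ≠ RHS, so the equation does not hold at this point.

Answer: Fails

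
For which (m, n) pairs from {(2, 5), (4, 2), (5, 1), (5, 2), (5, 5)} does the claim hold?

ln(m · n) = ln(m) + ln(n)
All pairs

Testing each pair:
(2, 5): LHS = ln(10) ≈ 2.303, RHS = ln(2) + ln(5) ≈ 2.303 → holds
(4, 2): LHS = ln(8) ≈ 2.079, RHS = ln(2) + ln(4) ≈ 2.079 → holds
(5, 1): LHS = ln(5) ≈ 1.609, RHS = ln(5) ≈ 1.609 → holds
(5, 2): LHS = ln(10) ≈ 2.303, RHS = ln(2) + ln(5) ≈ 2.303 → holds
(5, 5): LHS = ln(25) ≈ 3.219, RHS = 2·ln(5) ≈ 3.219 → holds

Every pair satisfies the claim.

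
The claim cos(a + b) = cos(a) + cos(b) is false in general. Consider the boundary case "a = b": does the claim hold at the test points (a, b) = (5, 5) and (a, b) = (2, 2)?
At (5, 5): LHS = cos(10) ≈ -0.8391 ≠ RHS = 2·cos(5) ≈ 0.5673
At (2, 2): LHS = cos(4) ≈ -0.6536 ≠ RHS = 2·cos(2) ≈ -0.8323

Answer: No, fails at both test points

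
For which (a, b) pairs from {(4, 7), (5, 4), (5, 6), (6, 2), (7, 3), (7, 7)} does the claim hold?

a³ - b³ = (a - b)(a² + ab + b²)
Testing each pair:
(4, 7): LHS = -279, RHS = -279 → holds
(5, 4): LHS = 61, RHS = 61 → holds
(5, 6): LHS = -91, RHS = -91 → holds
(6, 2): LHS = 208, RHS = 208 → holds
(7, 3): LHS = 316, RHS = 316 → holds
(7, 7): LHS = 0, RHS = 0 → holds

Every pair satisfies the claim.

Answer: All pairs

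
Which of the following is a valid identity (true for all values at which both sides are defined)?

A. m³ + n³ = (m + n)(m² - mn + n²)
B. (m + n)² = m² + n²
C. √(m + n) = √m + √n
A

A: holds — e.g. at (3, 7), both sides equal 370.
B: fails at (4, 5) — LHS = 81, RHS = 41.
C: fails at (4, 6) — LHS = √(10) ≈ 3.162, RHS = 2 + √(6) ≈ 4.449.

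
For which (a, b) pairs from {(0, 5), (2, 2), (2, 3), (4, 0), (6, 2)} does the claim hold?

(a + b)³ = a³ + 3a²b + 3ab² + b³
Testing each pair:
(0, 5): LHS = 125, RHS = 125 → holds
(2, 2): LHS = 64, RHS = 64 → holds
(2, 3): LHS = 125, RHS = 125 → holds
(4, 0): LHS = 64, RHS = 64 → holds
(6, 2): LHS = 512, RHS = 512 → holds

Every pair satisfies the claim.

Answer: All pairs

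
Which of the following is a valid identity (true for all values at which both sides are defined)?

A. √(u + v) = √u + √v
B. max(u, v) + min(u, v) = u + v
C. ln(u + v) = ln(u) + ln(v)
A: fails at (3, 5) — LHS = 2·√(2) ≈ 2.828, RHS = √(3) + √(5) ≈ 3.968.
B: holds — e.g. at (3, 5), both sides equal 8.
C: fails at (2, 7) — LHS = ln(9) ≈ 2.197, RHS = ln(2) + ln(7) ≈ 2.639.

Answer: B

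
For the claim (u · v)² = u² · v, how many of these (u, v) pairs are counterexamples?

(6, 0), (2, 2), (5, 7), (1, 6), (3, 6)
Testing each pair:
(6, 0): LHS = 0, RHS = 0 → satisfies claim
(2, 2): LHS = 16, RHS = 8 → counterexample
(5, 7): LHS = 1225, RHS = 175 → counterexample
(1, 6): LHS = 36, RHS = 6 → counterexample
(3, 6): LHS = 324, RHS = 54 → counterexample

That makes 4 counterexamples.

Answer: 4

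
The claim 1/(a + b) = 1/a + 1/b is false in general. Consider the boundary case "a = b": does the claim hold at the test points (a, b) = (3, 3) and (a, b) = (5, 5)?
No, fails at both test points

At (3, 3): LHS = 1/6 ≠ RHS = 2/3
At (5, 5): LHS = 1/10 ≠ RHS = 2/5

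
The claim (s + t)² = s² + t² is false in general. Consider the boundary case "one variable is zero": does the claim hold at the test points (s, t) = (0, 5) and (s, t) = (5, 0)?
Yes, holds at both test points

At (0, 5): LHS = 25, RHS = 25 → equal
At (5, 0): LHS = 25, RHS = 25 → equal

So the claim does hold at both of these boundary points, even though it is not an identity.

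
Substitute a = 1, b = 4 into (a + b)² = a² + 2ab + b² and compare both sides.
LHS = (1 + 4)² = 25
RHS = 1² + 2·1·4 + 4² = 25

LHS = RHS: the two sides agree.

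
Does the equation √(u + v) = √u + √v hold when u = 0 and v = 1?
Holds

Substituting u = 0, v = 1:

LHS = √(0 + 1) = 1
RHS = √0 + √1 = 1

LHS = RHS, so the equation holds at this point.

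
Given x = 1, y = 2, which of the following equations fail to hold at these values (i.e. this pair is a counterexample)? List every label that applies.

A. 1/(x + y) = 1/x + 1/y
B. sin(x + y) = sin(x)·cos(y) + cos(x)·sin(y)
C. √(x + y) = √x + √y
Evaluating each claim at the given values:
A. LHS = 1/3, RHS = 3/2 → fails here (LHS ≠ RHS)
B. LHS = sin(3) ≈ 0.1411, RHS = sin(1)·cos(2) + sin(2)·cos(1) ≈ 0.1411 → holds here (LHS = RHS)
C. LHS = √(3) ≈ 1.732, RHS = 1 + √(2) ≈ 2.414 → fails here (LHS ≠ RHS)

Answer: A, C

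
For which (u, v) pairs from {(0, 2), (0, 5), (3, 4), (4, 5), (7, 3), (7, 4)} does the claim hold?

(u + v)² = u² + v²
(0, 2), (0, 5)

Testing each pair:
(0, 2): LHS = 4, RHS = 4 → holds
(0, 5): LHS = 25, RHS = 25 → holds
(3, 4): LHS = 49, RHS = 25 → fails
(4, 5): LHS = 81, RHS = 41 → fails
(7, 3): LHS = 100, RHS = 58 → fails
(7, 4): LHS = 121, RHS = 65 → fails

2 of 6 pairs satisfy the claim.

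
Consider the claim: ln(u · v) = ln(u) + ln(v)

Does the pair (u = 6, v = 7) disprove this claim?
No

Substituting u = 6, v = 7:
LHS = ln(6 · 7) = ln(42) ≈ 3.738
RHS = ln(6) + ln(7) ≈ 3.738

The sides agree, so this pair does not disprove the claim.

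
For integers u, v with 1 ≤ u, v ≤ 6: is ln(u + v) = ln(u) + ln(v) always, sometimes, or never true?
Sometimes true

It holds at (u, v) = (2, 2) (both sides equal ln(4) ≈ 1.386), but fails at (u, v) = (4, 6) (LHS = ln(10) ≈ 2.303, RHS = ln(4) + ln(6) ≈ 3.178).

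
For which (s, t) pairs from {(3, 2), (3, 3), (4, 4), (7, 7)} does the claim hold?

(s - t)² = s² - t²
(3, 3), (4, 4), (7, 7)

Testing each pair:
(3, 2): LHS = 1, RHS = 5 → fails
(3, 3): LHS = 0, RHS = 0 → holds
(4, 4): LHS = 0, RHS = 0 → holds
(7, 7): LHS = 0, RHS = 0 → holds

3 of 4 pairs satisfy the claim.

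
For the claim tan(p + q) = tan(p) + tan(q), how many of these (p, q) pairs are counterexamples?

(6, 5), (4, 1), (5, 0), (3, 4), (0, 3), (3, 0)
Testing each pair:
(6, 5): LHS = tan(11) ≈ -226, RHS = tan(5) + tan(6) ≈ -3.672 → counterexample
(4, 1): LHS = tan(5) ≈ -3.381, RHS = tan(4) + tan(1) ≈ 2.715 → counterexample
(5, 0): LHS = tan(5) ≈ -3.381, RHS = tan(5) ≈ -3.381 → satisfies claim
(3, 4): LHS = tan(7) ≈ 0.8714, RHS = tan(3) + tan(4) ≈ 1.015 → counterexample
(0, 3): LHS = tan(3) ≈ -0.1425, RHS = tan(3) ≈ -0.1425 → satisfies claim
(3, 0): LHS = tan(3) ≈ -0.1425, RHS = tan(3) ≈ -0.1425 → satisfies claim

That makes 3 counterexamples.

Answer: 3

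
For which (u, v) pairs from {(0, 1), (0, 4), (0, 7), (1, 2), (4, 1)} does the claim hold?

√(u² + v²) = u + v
Testing each pair:
(0, 1): LHS = 1, RHS = 1 → holds
(0, 4): LHS = 4, RHS = 4 → holds
(0, 7): LHS = 7, RHS = 7 → holds
(1, 2): LHS = √(5) ≈ 2.236, RHS = 3 → fails
(4, 1): LHS = √(17) ≈ 4.123, RHS = 5 → fails

3 of 5 pairs satisfy the claim.

Answer: (0, 1), (0, 4), (0, 7)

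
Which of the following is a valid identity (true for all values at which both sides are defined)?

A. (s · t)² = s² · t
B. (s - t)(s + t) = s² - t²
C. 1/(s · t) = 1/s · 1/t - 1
B

A: fails at (4, 5) — LHS = 400, RHS = 80.
B: holds — e.g. at (0, 1), both sides equal -1.
C: fails at (5, 8) — LHS = 1/40, RHS = -39/40.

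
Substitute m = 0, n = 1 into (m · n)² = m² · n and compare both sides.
LHS = (0 · 1)² = 0
RHS = 0² · 1 = 0

LHS = RHS: the two sides agree.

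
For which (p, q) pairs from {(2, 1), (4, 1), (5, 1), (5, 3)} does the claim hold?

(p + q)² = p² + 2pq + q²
All pairs

Testing each pair:
(2, 1): LHS = 9, RHS = 9 → holds
(4, 1): LHS = 25, RHS = 25 → holds
(5, 1): LHS = 36, RHS = 36 → holds
(5, 3): LHS = 64, RHS = 64 → holds

Every pair satisfies the claim.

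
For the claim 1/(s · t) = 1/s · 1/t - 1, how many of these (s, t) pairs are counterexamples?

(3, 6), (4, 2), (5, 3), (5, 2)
Testing each pair:
(3, 6): LHS = 1/18, RHS = -17/18 → counterexample
(4, 2): LHS = 1/8, RHS = -7/8 → counterexample
(5, 3): LHS = 1/15, RHS = -14/15 → counterexample
(5, 2): LHS = 1/10, RHS = -9/10 → counterexample

That makes 4 counterexamples.

Answer: 4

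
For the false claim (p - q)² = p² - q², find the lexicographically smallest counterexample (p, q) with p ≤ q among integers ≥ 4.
At (4, 4): both sides equal 0, so it holds there.

Substituting (4, 5) into the claim:
LHS = (4 - 5)² = 1
RHS = 4² - 5² = -9

Since LHS ≠ RHS, this pair disproves the claim, and no lexicographically smaller pair (p ≤ q, integers ≥ 4) does.

For instance (6, 11) is also a counterexample (LHS = 25, RHS = -85), but it's lexicographically larger.

Answer: (p, q) = (4, 5)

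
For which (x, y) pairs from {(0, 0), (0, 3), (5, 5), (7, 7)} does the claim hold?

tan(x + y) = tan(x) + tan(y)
(0, 0), (0, 3)

Testing each pair:
(0, 0): LHS = 0, RHS = 0 → holds
(0, 3): LHS = tan(3) ≈ -0.1425, RHS = tan(3) ≈ -0.1425 → holds
(5, 5): LHS = tan(10) ≈ 0.6484, RHS = 2·tan(5) ≈ -6.761 → fails
(7, 7): LHS = tan(14) ≈ 7.245, RHS = 2·tan(7) ≈ 1.743 → fails

2 of 4 pairs satisfy the claim.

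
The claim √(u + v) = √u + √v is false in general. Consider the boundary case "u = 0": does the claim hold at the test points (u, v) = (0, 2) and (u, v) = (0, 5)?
At (0, 2): LHS = √(2) ≈ 1.414, RHS = √(2) ≈ 1.414 → equal
At (0, 5): LHS = √(5) ≈ 2.236, RHS = √(5) ≈ 2.236 → equal

So the claim does hold at both of these boundary points, even though it is not an identity.

Answer: Yes, holds at both test points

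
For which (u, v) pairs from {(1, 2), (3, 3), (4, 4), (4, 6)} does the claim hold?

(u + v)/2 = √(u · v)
Testing each pair:
(1, 2): LHS = 3/2, RHS = √(2) ≈ 1.414 → fails
(3, 3): LHS = 3, RHS = 3 → holds
(4, 4): LHS = 4, RHS = 4 → holds
(4, 6): LHS = 5, RHS = 2·√(6) ≈ 4.899 → fails

2 of 4 pairs satisfy the claim.

Answer: (3, 3), (4, 4)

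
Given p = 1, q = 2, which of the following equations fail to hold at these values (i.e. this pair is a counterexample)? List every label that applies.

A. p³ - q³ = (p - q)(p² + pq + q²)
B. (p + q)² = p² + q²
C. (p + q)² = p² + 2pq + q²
B

Evaluating each claim at the given values:
A. LHS = -7, RHS = -7 → holds here (LHS = RHS)
B. LHS = 9, RHS = 5 → fails here (LHS ≠ RHS)
C. LHS = 9, RHS = 9 → holds here (LHS = RHS)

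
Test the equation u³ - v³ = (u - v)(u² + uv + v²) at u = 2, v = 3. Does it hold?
Holds

Substituting u = 2, v = 3:

LHS = 2³ - 3³ = -19
RHS = (2 - 3)(2² + 2·3 + 3²) = -19

LHS = RHS, so the equation holds at this point.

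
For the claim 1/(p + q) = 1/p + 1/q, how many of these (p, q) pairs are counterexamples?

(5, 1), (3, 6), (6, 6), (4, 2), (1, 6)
Testing each pair:
(5, 1): LHS = 1/6, RHS = 6/5 → counterexample
(3, 6): LHS = 1/9, RHS = 1/2 → counterexample
(6, 6): LHS = 1/12, RHS = 1/3 → counterexample
(4, 2): LHS = 1/6, RHS = 3/4 → counterexample
(1, 6): LHS = 1/7, RHS = 7/6 → counterexample

That makes 5 counterexamples.

Answer: 5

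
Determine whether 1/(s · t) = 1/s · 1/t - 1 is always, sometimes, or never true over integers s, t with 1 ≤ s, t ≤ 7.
The claim fails for every pair in the range. For instance at (s, t) = (5, 5): LHS = 1/25, RHS = -24/25.

Answer: Never true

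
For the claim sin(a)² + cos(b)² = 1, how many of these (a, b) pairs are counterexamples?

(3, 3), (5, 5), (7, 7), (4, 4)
0

Testing each pair:
(3, 3): LHS = sin(3)² + cos(3)² = 1, RHS = 1 → satisfies claim
(5, 5): LHS = cos(5)² + sin(5)² = 1, RHS = 1 → satisfies claim
(7, 7): LHS = sin(7)² + cos(7)² = 1, RHS = 1 → satisfies claim
(4, 4): LHS = cos(4)² + sin(4)² = 1, RHS = 1 → satisfies claim

That makes 0 counterexamples.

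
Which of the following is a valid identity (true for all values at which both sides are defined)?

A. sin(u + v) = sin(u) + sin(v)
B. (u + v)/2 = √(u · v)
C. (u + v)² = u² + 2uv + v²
C

A: fails at (2, 4) — LHS = sin(6) ≈ -0.2794, RHS = sin(4) + sin(2) ≈ 0.1525.
B: fails at (2, 7) — LHS = 9/2, RHS = √(14) ≈ 3.742.
C: holds — e.g. at (2, 7), both sides equal 81.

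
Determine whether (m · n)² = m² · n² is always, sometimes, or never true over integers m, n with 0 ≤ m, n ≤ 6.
The identity holds for every pair in the range. For instance at (m, n) = (6, 6): both sides equal 1296.

Answer: Always true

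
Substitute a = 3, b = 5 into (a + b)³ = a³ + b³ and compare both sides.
LHS = (3 + 5)³ = 512
RHS = 3³ + 5³ = 152

LHS ≠ RHS, so the equation does not hold here.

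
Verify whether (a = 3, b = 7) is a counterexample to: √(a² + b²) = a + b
Substituting a = 3, b = 7:
LHS = √(3² + 7²) = √(58) ≈ 7.616
RHS = 3 + 7 = 10

Since LHS ≠ RHS, this pair disproves the claim.

Answer: Yes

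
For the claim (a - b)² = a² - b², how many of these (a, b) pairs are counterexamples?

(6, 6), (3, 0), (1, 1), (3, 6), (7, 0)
1

Testing each pair:
(6, 6): LHS = 0, RHS = 0 → satisfies claim
(3, 0): LHS = 9, RHS = 9 → satisfies claim
(1, 1): LHS = 0, RHS = 0 → satisfies claim
(3, 6): LHS = 9, RHS = -27 → counterexample
(7, 0): LHS = 49, RHS = 49 → satisfies claim

That makes 1 counterexample.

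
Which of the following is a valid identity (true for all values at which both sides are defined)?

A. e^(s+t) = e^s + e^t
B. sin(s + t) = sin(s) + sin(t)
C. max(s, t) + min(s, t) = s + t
C

A: fails at (4, 4) — LHS = e^8 ≈ 2981, RHS = 2·e^4 ≈ 109.2.
B: fails at (2, 3) — LHS = sin(5) ≈ -0.9589, RHS = sin(3) + sin(2) ≈ 1.05.
C: holds — e.g. at (2, 5), both sides equal 7.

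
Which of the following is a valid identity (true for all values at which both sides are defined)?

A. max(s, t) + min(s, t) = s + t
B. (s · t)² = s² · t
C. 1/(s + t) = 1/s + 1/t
A

A: holds — e.g. at (3, 3), both sides equal 6.
B: fails at (1, 2) — LHS = 4, RHS = 2.
C: fails at (3, 5) — LHS = 1/8, RHS = 8/15.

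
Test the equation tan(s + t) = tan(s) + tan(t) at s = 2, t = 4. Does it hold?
Fails

Substituting s = 2, t = 4:

LHS = tan(2 + 4) = tan(6) ≈ -0.291
RHS = tan(2) + tan(4) ≈ -1.027

LHS ≠ RHS, so the equation does not hold at this point.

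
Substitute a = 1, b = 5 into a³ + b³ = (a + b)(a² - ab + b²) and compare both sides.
LHS = 1³ + 5³ = 126
RHS = (1 + 5)(1² - 1·5 + 5²) = 126

LHS = RHS: the two sides agree.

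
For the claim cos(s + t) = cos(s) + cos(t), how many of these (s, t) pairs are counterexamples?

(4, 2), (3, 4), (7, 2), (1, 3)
4

Testing each pair:
(4, 2): LHS = cos(6) ≈ 0.9602, RHS = cos(4) + cos(2) ≈ -1.07 → counterexample
(3, 4): LHS = cos(7) ≈ 0.7539, RHS = cos(3) + cos(4) ≈ -1.644 → counterexample
(7, 2): LHS = cos(9) ≈ -0.9111, RHS = cos(2) + cos(7) ≈ 0.3378 → counterexample
(1, 3): LHS = cos(4) ≈ -0.6536, RHS = cos(3) + cos(1) ≈ -0.4497 → counterexample

That makes 4 counterexamples.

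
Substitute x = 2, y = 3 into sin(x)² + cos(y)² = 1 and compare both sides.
LHS = sin(2)² + cos(3)² ≈ 1.807
RHS = 1

LHS ≠ RHS (they differ by about 0.8069), so the equation does not hold here.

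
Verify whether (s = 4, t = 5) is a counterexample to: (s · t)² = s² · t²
Substituting s = 4, t = 5:
LHS = (4 · 5)² = 400
RHS = 4² · 5² = 400

The sides agree, so this pair does not disprove the claim.

Answer: No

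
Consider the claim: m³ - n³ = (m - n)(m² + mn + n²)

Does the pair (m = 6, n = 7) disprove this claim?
Substituting m = 6, n = 7:
LHS = 6³ - 7³ = -127
RHS = (6 - 7)(6² + 6·7 + 7²) = -127

The sides agree, so this pair does not disprove the claim.

Answer: No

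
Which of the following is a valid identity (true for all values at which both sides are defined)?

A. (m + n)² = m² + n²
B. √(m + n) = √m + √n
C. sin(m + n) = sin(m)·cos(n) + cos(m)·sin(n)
C

A: fails at (3, 7) — LHS = 100, RHS = 58.
B: fails at (3, 5) — LHS = 2·√(2) ≈ 2.828, RHS = √(3) + √(5) ≈ 3.968.
C: holds — e.g. at (2, 5), both sides equal sin(7) ≈ 0.657.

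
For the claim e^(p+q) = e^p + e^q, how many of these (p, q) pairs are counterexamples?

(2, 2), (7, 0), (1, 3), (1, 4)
4

Testing each pair:
(2, 2): LHS = e^4 ≈ 54.6, RHS = 2·e^2 ≈ 14.78 → counterexample
(7, 0): LHS = e^7 ≈ 1097, RHS = 1 + e^7 ≈ 1098 → counterexample
(1, 3): LHS = e^4 ≈ 54.6, RHS = e + e^3 ≈ 22.8 → counterexample
(1, 4): LHS = e^5 ≈ 148.4, RHS = e + e^4 ≈ 57.32 → counterexample

That makes 4 counterexamples.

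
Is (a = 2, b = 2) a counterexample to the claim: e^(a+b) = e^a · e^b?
Substituting a = 2, b = 2:
LHS = e^(2+2) = e^4 ≈ 54.6
RHS = e^2 · e^2 = e^4 ≈ 54.6

The sides agree, so this pair does not disprove the claim.

Answer: No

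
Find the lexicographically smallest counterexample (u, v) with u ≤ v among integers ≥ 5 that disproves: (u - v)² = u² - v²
Substituting (5, 6) into the claim:
LHS = (5 - 6)² = 1
RHS = 5² - 6² = -11

Since LHS ≠ RHS, this pair disproves the claim, and no lexicographically smaller pair (u ≤ v, integers ≥ 5) does.

For instance (7, 12) is also a counterexample (LHS = 25, RHS = -95), but it's lexicographically larger.

Answer: (u, v) = (5, 6)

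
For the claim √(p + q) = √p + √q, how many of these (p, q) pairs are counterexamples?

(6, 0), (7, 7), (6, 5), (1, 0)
Testing each pair:
(6, 0): LHS = √(6) ≈ 2.449, RHS = √(6) ≈ 2.449 → satisfies claim
(7, 7): LHS = √(14) ≈ 3.742, RHS = 2·√(7) ≈ 5.292 → counterexample
(6, 5): LHS = √(11) ≈ 3.317, RHS = √(5) + √(6) ≈ 4.686 → counterexample
(1, 0): LHS = 1, RHS = 1 → satisfies claim

That makes 2 counterexamples.

Answer: 2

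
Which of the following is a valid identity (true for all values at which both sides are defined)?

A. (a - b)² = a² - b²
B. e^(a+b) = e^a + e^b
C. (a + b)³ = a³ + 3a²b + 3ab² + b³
A: fails at (5, 8) — LHS = 9, RHS = -39.
B: fails at (3, 4) — LHS = e^7 ≈ 1097, RHS = e^3 + e^4 ≈ 74.68.
C: holds — e.g. at (2, 2), both sides equal 64.

Answer: C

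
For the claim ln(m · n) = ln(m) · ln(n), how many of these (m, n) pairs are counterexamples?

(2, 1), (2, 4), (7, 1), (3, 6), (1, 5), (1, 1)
5

Testing each pair:
(2, 1): LHS = ln(2) ≈ 0.6931, RHS = 0 → counterexample
(2, 4): LHS = ln(8) ≈ 2.079, RHS = ln(2)·ln(4) ≈ 0.9609 → counterexample
(7, 1): LHS = ln(7) ≈ 1.946, RHS = 0 → counterexample
(3, 6): LHS = ln(18) ≈ 2.89, RHS = ln(3)·ln(6) ≈ 1.968 → counterexample
(1, 5): LHS = ln(5) ≈ 1.609, RHS = 0 → counterexample
(1, 1): LHS = 0, RHS = 0 → satisfies claim

That makes 5 counterexamples.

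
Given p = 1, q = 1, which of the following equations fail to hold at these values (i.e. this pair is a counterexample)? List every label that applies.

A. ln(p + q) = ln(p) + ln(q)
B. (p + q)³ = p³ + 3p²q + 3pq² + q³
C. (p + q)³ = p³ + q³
Evaluating each claim at the given values:
A. LHS = ln(2) ≈ 0.6931, RHS = 0 → fails here (LHS ≠ RHS)
B. LHS = 8, RHS = 8 → holds here (LHS = RHS)
C. LHS = 8, RHS = 2 → fails here (LHS ≠ RHS)

Answer: A, C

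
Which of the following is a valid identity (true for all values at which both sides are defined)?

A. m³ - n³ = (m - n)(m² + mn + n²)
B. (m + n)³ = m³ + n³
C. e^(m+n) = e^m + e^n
A: holds — e.g. at (2, 7), both sides equal -335.
B: fails at (1, 3) — LHS = 64, RHS = 28.
C: fails at (2, 3) — LHS = e^5 ≈ 148.4, RHS = e^2 + e^3 ≈ 27.47.

Answer: A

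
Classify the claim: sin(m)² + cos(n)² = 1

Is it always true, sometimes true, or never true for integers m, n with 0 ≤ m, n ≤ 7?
It holds at (m, n) = (7, 7) (both sides equal 1), but fails at (m, n) = (0, 7) (LHS = cos(7)² ≈ 0.5684, RHS = 1).

Answer: Sometimes true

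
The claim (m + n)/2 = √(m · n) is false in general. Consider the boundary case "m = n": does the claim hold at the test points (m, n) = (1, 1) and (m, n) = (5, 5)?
Yes, holds at both test points

At (1, 1): LHS = 1, RHS = 1 → equal
At (5, 5): LHS = 5, RHS = 5 → equal

So the claim does hold at both of these boundary points, even though it is not an identity.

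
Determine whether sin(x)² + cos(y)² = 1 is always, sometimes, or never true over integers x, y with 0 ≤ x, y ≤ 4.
Sometimes true

It holds at (x, y) = (4, 4) (both sides equal 1), but fails at (x, y) = (3, 1) (LHS = sin(3)² + cos(1)² ≈ 0.3118, RHS = 1).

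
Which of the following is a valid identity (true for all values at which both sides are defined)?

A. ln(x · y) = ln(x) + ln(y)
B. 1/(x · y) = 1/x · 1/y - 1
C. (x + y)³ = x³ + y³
A

A: holds — e.g. at (4, 4), both sides equal ln(16) ≈ 2.773.
B: fails at (4, 4) — LHS = 1/16, RHS = -15/16.
C: fails at (1, 2) — LHS = 27, RHS = 9.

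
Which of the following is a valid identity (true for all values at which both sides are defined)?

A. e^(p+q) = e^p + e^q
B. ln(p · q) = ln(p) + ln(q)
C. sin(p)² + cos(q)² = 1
A: fails at (5, 8) — LHS = e^13 ≈ 442413.4, RHS = e^5 + e^8 ≈ 3129.
B: holds — e.g. at (5, 8), both sides equal ln(40) ≈ 3.689.
C: fails at (3, 7) — LHS = sin(3)² + cos(7)² ≈ 0.5883, RHS = 1.

Answer: B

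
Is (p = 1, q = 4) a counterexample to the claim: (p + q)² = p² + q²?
Yes

Substituting p = 1, q = 4:
LHS = (1 + 4)² = 25
RHS = 1² + 4² = 17

Since LHS ≠ RHS, this pair disproves the claim.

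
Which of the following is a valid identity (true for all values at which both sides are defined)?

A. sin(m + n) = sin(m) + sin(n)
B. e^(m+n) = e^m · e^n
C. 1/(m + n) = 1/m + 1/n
A: fails at (5, 8) — LHS = sin(13) ≈ 0.4202, RHS = sin(5) + sin(8) ≈ 0.03043.
B: holds — e.g. at (2, 2), both sides equal e^4 ≈ 54.6.
C: fails at (4, 6) — LHS = 1/10, RHS = 5/12.

Answer: B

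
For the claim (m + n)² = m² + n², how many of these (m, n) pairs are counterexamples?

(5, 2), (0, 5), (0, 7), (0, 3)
Testing each pair:
(5, 2): LHS = 49, RHS = 29 → counterexample
(0, 5): LHS = 25, RHS = 25 → satisfies claim
(0, 7): LHS = 49, RHS = 49 → satisfies claim
(0, 3): LHS = 9, RHS = 9 → satisfies claim

That makes 1 counterexample.

Answer: 1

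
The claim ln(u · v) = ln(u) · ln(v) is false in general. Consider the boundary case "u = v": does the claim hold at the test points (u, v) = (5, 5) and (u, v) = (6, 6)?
No, fails at both test points

At (5, 5): LHS = ln(25) ≈ 3.219 ≠ RHS = ln(5)² ≈ 2.59
At (6, 6): LHS = ln(36) ≈ 3.584 ≠ RHS = ln(6)² ≈ 3.21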